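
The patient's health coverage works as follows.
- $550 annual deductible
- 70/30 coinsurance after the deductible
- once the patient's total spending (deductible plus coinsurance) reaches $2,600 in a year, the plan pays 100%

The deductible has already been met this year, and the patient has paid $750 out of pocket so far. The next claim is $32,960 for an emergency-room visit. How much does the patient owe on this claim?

$1,850

With the deductible met, the entire $32,960 is subject to coinsurance.
30% of $32,960 = $9,888 falls to the patient.
That would bring total out-of-pocket to $10,638, past the $2,600 cap. The patient is capped at $2,600 − $750 = $1,850 on this claim.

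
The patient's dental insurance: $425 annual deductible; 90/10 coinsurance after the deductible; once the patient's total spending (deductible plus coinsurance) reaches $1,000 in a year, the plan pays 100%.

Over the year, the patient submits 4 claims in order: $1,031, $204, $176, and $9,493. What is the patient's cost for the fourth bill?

Claim 1 — $1,031: $425 finishes the deductible; $606 goes to coinsurance; coinsurance $606 × 10% = $60.60. Patient pays $485.60; OOP now $485.60.
Claim 2 — $204: deductible met; 10% of $204 = $20.40. Patient pays $20.40; OOP now $506.
Claim 3 — $176: 10% coinsurance on $176 = $17.60. Patient pays $17.60; OOP now $523.60.
Claim 4 — $9,493: deductible already satisfied, so patient's share is 10% × $9,493 = $949.30. That would push OOP to $1,472.90, over the $1,000 cap, so patient pays $1,000 − $523.60 = $476.40.

$476.40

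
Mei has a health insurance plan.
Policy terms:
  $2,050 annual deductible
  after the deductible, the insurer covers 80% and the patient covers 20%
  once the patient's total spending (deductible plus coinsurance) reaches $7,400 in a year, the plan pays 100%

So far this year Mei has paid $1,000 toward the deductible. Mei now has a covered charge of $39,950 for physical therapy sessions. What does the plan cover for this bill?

$33,550

Deductible still to meet: $2,050 − $1,000 = $1,050.
The remaining $38,900 (= $39,950 − $1,050) moves to coinsurance.
20% of $38,900 = $7,780 falls to the patient.
So the patient owes $1,050 + $7,780 = $8,830 before any cap.
That would bring total out-of-pocket to $9,830, past the $7,400 cap. The patient is capped at $7,400 − $1,000 = $6,400 on this claim.
The insurer covers the remainder: $39,950 − $6,400 = $33,550.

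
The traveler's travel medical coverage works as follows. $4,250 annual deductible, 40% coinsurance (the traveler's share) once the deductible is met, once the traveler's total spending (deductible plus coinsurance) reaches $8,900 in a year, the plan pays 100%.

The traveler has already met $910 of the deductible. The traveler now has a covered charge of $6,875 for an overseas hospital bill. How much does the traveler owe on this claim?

Remaining deductible: $4,250 − $910 = $3,340.
That leaves $6,875 − $3,340 = $3,535 for coinsurance.
Coinsurance: $3,535 × 40% = $1,414.
So the traveler owes $3,340 + $1,414 = $4,754 before any cap.
Year-to-date out-of-pocket becomes $910 + $4,754 = $5,664, still under the $8,900 maximum, so no cap applies.

$4,754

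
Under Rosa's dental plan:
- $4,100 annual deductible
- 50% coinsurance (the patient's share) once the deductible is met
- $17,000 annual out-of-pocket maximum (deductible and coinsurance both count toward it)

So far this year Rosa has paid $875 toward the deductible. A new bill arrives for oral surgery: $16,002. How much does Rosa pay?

$875 of the $4,100 deductible is already met, leaving $3,225.
That leaves $16,002 − $3,225 = $12,777 for coinsurance.
Patient's 50% share of $12,777 is $6,388.50.
So the patient owes $3,225 + $6,388.50 = $9,613.50 before any cap.
Cumulative spending $875 + $9,613.50 = $10,488.50 stays under the $17,000 maximum.

$9,613.50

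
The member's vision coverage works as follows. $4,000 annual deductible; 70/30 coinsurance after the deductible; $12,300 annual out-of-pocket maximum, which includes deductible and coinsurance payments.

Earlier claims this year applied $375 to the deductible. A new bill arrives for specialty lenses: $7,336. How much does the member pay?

$4,738.30

Deductible still to meet: $4,000 − $375 = $3,625.
That leaves $7,336 − $3,625 = $3,711 for coinsurance.
30% of $3,711 = $1,113.30 falls to the member.
So the member owes $3,625 + $1,113.30 = $4,738.30 before any cap.
Cumulative spending $375 + $4,738.30 = $5,113.30 stays under the $12,300 maximum.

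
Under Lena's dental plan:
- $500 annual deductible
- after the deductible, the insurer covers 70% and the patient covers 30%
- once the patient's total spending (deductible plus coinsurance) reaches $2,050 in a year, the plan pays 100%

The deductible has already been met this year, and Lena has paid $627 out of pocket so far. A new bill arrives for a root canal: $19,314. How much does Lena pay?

The deductible is already satisfied, so the full bill goes to coinsurance.
Coinsurance: $19,314 × 30% = $5,794.20.
That would bring total out-of-pocket to $6,421.20, past the $2,050 cap. The patient is capped at $2,050 − $627 = $1,423 on this claim.

$1,423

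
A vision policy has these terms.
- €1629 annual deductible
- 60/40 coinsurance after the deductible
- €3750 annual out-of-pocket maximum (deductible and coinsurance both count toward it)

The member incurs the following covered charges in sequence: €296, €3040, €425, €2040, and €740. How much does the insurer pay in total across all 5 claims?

Claim 1 — €296: fully absorbed by the deductible. Member owes €296 (running OOP €296). Plan pays €296 − €296 = €0.
Claim 2 — €3040: €1333 to deductible, leaving €1707; member's 40% is €682.80. Cost to member: €2015.80. OOP to date €2311.80. Insurer: €3040 − €2015.80 = €1024.20.
Claim 3 — €425: 40% coinsurance on €425 = €170. Cost to member: €170. OOP to date €2481.80. Insurer: €425 − €170 = €255.
Claim 4 — €2040: deductible already satisfied, so member's share is 40% × €2040 = €816. Member pays €816; OOP now €3297.80. Insurer: €2040 − €816 = €1224.
Claim 5 — €740: 40% coinsurance on €740 = €296. Cost to member: €296. OOP to date €3593.80. Insurer: €740 − €296 = €444.
Insurer total: €0 + €1024.20 + €255 + €1224 + €444 = €2947.20.

€2947.20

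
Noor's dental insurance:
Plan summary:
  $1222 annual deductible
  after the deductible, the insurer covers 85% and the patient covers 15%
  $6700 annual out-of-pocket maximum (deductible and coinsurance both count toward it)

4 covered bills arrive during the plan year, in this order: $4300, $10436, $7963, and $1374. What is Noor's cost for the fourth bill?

Bill 1, $4300: $1222 to deductible, leaving $3078; 15% of $3078 = $461.70. Patient pays $1683.70; OOP now $1683.70.
Bill 2, $10436: deductible met; 15% of $10436 = $1565.40. Patient owes $1565.40 (running OOP $3249.10).
Bill 3, $7963: 15% coinsurance on $7963 = $1194.45. Cost to patient: $1194.45. OOP to date $4443.55.
Bill 4, $1374: 15% coinsurance on $1374 = $206.10. Cost to patient: $206.10. OOP to date $4649.65.

$206.10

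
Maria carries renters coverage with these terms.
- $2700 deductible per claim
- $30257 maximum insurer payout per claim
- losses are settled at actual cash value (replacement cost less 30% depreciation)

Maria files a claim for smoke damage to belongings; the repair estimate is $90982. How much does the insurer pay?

$30257

Depreciate 30%: the covered value is $90982 × 0.7 = $63687.40.
Subtract the deductible: $63687.40 − $2700 = $60987.40.
The $30257 per-incident cap binds; insurer pays $30257.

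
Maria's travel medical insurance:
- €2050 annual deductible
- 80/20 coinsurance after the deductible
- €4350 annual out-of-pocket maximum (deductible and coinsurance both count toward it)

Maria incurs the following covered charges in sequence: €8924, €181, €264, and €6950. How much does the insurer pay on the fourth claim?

Claim 1 — €8924: deductible takes €2050, €6874 remains; traveler's 20% is €1374.80. Traveler owes €3424.80 (running OOP €3424.80). Insurer: €8924 − €3424.80 = €5499.20.
Claim 2 — €181: deductible already satisfied, so traveler's share is 20% × €181 = €36.20. Traveler pays €36.20; OOP now €3461. Insurer: €181 − €36.20 = €144.80.
Claim 3 — €264: deductible met; 20% of €264 = €52.80. Cost to traveler: €52.80. OOP to date €3513.80. Insurer: €264 − €52.80 = €211.20.
Claim 4 — €6950: deductible met; 20% of €6950 = €1390. That would push OOP to €4903.80, over the €4350 cap, so traveler pays €4350 − €3513.80 = €836.20. Insurer: €6950 − €836.20 = €6113.80.

€6113.80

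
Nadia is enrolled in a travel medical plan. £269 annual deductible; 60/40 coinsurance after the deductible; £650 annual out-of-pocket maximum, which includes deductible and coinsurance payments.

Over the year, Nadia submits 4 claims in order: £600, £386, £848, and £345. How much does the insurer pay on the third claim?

£753.80

Claim 1 (£600): deductible takes £269, £331 remains; traveler's 40% is £132.40. Traveler owes £401.40 (running OOP £401.40). Insurer: £600 − £401.40 = £198.60.
Claim 2 (£386): 40% coinsurance on £386 = £154.40. Cost to traveler: £154.40. OOP to date £555.80. Plan pays £386 − £154.40 = £231.60.
Claim 3 (£848): deductible met; 40% of £848 = £339.20. OOP would hit £895 > £650, so the cap limits the traveler to £650 − £555.80 = £94.20. Insurer: £848 − £94.20 = £753.80.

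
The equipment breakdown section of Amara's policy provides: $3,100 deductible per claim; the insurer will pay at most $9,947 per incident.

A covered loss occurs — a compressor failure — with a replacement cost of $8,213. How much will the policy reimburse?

Subtract the deductible: $8,213 − $3,100 = $5,113.
That's under the $9,947 cap, so the insurer reimburses the full $5,113.

$5,113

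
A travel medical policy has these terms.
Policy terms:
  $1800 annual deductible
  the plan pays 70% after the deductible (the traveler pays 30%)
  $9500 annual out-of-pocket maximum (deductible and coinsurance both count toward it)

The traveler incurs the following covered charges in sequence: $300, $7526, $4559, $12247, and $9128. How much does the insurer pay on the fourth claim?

$8572.90

Bill 1, $300: fully absorbed by the deductible. Cost to traveler: $300. OOP to date $300. Insurer: $300 − $300 = $0.
Bill 2, $7526: deductible takes $1500, $6026 remains; 30% of $6026 = $1807.80. Traveler pays $3307.80; OOP now $3607.80. Insurer: $7526 − $3307.80 = $4218.20.
Bill 3, $4559: deductible met; 30% of $4559 = $1367.70. Traveler owes $1367.70 (running OOP $4975.50). Plan pays $4559 − $1367.70 = $3191.30.
Bill 4, $12247: deductible met; 30% of $12247 = $3674.10. Traveler pays $3674.10; OOP now $8649.60. Plan pays $12247 − $3674.10 = $8572.90.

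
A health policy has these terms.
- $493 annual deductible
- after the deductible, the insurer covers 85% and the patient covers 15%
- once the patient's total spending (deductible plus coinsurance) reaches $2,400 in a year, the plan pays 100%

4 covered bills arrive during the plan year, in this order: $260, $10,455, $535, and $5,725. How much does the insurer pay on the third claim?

#1 ($260): all of it applies to the deductible. Cost to patient: $260. OOP to date $260. Plan pays $260 − $260 = $0.
#2 ($10,455): $233 finishes the deductible; $10,222 goes to coinsurance; 15% of $10,222 = $1,533.30. Patient pays $1,766.30; OOP now $2,026.30. Insurer: $10,455 − $1,766.30 = $8,688.70.
#3 ($535): deductible already satisfied, so patient's share is 15% × $535 = $80.25. Patient owes $80.25 (running OOP $2,106.55). Insurer: $535 − $80.25 = $454.75.

$454.75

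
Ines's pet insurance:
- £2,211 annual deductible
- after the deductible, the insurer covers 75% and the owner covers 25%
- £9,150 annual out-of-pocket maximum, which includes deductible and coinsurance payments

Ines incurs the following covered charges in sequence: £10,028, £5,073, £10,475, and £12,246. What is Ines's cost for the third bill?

£2,618.75

#1 (£10,028): deductible takes £2,211, £7,817 remains; 25% of £7,817 = £1,954.25. Cost to owner: £4,165.25. OOP to date £4,165.25.
#2 (£5,073): deductible already satisfied, so owner's share is 25% × £5,073 = £1,268.25. Owner pays £1,268.25; OOP now £5,433.50.
#3 (£10,475): 25% coinsurance on £10,475 = £2,618.75. Cost to owner: £2,618.75. OOP to date £8,052.25.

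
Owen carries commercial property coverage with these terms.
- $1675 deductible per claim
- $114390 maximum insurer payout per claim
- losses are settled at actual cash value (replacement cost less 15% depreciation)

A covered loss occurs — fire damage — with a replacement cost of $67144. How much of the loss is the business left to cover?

$11746.60

Actual cash value after 15% depreciation: $67144 × 85% = $57072.40.
After the deductible, $57072.40 − $1675 = $55397.40 remains.
That's under the $114390 cap, so the insurer reimburses the full $55397.40.
The business bears the rest of the original loss: $67144 − $55397.40 = $11746.60.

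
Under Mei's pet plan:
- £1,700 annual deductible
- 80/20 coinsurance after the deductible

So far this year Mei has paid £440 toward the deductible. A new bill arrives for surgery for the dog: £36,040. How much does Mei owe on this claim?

£8,216

Deductible still to meet: £1,700 − £440 = £1,260.
The remaining £34,780 (= £36,040 − £1,260) moves to coinsurance.
Coinsurance: £34,780 × 20% = £6,956.
So the owner owes £1,260 + £6,956 = £8,216.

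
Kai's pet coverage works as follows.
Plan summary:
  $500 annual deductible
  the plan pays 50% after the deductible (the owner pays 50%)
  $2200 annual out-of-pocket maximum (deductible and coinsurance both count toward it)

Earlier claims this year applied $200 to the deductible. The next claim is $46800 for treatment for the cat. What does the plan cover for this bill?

$44800

Deductible still to meet: $500 − $200 = $300.
That leaves $46800 − $300 = $46500 for coinsurance.
Owner's 50% share of $46500 is $23250.
Owner responsibility before any cap: $300 + $23250 = $23550.
Year-to-date out-of-pocket would reach $200 + $23550 = $23750, above the $2200 maximum, so the owner pays only $2200 − $200 = $2000.
The plan picks up $46800 − $2000 = $44800.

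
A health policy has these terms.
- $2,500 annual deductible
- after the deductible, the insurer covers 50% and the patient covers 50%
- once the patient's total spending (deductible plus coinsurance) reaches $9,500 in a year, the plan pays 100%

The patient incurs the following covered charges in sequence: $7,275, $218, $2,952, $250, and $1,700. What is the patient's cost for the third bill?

$1,476

Bill 1, $7,275: deductible takes $2,500, $4,775 remains; coinsurance $4,775 × 50% = $2,387.50. Patient pays $4,887.50; OOP now $4,887.50.
Bill 2, $218: deductible already satisfied, so patient's share is 50% × $218 = $109. Patient owes $109 (running OOP $4,996.50).
Bill 3, $2,952: 50% coinsurance on $2,952 = $1,476. Patient owes $1,476 (running OOP $6,472.50).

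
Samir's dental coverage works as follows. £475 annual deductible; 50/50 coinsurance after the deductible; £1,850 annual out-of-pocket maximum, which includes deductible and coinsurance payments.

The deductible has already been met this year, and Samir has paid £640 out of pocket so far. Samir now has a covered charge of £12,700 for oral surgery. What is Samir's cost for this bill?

£1,210

With the deductible met, the entire £12,700 is subject to coinsurance.
Coinsurance: £12,700 × 50% = £6,350.
Year-to-date out-of-pocket would reach £640 + £6,350 = £6,990, above the £1,850 maximum, so the patient pays only £1,850 − £640 = £1,210.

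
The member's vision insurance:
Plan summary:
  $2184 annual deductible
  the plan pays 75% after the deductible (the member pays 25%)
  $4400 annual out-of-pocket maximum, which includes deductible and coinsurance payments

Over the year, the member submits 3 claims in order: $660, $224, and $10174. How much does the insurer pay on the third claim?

$6658

Claim 1 — $660: fully absorbed by the deductible. Member owes $660 (running OOP $660). Insurer: $660 − $660 = $0.
Claim 2 — $224: entire amount goes to the deductible. Member pays $224; OOP now $884. Plan pays $224 − $224 = $0.
Claim 3 — $10174: $1300 to deductible, leaving $8874; coinsurance $8874 × 25% = $2218.50. Together that's $1300 + $2218.50 = $3518.50. OOP would hit $4402.50 > $4400, so the cap limits the member to $4400 − $884 = $3516. Insurer: $10174 − $3516 = $6658.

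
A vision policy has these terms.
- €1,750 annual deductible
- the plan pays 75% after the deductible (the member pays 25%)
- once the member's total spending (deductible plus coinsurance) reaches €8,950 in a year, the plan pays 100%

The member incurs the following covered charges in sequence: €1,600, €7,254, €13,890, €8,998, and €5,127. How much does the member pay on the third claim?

€3,472.50

Bill 1, €1,600: entire amount goes to the deductible. Member owes €1,600 (running OOP €1,600).
Bill 2, €7,254: €150 finishes the deductible; €7,104 goes to coinsurance; 25% of €7,104 = €1,776. Member owes €1,926 (running OOP €3,526).
Bill 3, €13,890: deductible already satisfied, so member's share is 25% × €13,890 = €3,472.50. Cost to member: €3,472.50. OOP to date €6,998.50.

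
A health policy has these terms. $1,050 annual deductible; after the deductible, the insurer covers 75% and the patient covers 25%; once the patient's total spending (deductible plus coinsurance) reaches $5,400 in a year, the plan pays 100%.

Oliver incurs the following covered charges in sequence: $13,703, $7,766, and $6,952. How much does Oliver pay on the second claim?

$1,186.75

Claim 1 — $13,703: deductible takes $1,050, $12,653 remains; 25% of $12,653 = $3,163.25. Cost to patient: $4,213.25. OOP to date $4,213.25.
Claim 2 — $7,766: deductible met; 25% of $7,766 = $1,941.50. That would push OOP to $6,154.75, over the $5,400 cap, so patient pays $5,400 − $4,213.25 = $1,186.75.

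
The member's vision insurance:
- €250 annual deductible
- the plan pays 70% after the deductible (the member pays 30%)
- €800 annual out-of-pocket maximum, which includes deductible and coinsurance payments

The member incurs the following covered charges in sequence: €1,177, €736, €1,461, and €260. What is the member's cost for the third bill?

€51.10

Claim 1 — €1,177: €250 finishes the deductible; €927 goes to coinsurance; 30% of €927 = €278.10. Cost to member: €528.10. OOP to date €528.10.
Claim 2 — €736: 30% coinsurance on €736 = €220.80. Member pays €220.80; OOP now €748.90.
Claim 3 — €1,461: 30% coinsurance on €1,461 = €438.30. OOP would hit €1,187.20 > €800, so the cap limits the member to €800 − €748.90 = €51.10.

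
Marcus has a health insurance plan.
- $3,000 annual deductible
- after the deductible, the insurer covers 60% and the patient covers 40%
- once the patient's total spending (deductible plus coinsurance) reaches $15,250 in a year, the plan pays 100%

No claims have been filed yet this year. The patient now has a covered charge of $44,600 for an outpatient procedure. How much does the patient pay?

$15,250

Deductible not yet touched, so the first $3,000 of the bill goes to the deductible.
After the $3,000 deductible portion, $44,600 − $3,000 = $41,600 is subject to coinsurance.
Coinsurance: $41,600 × 40% = $16,640.
Patient responsibility before any cap: $3,000 + $16,640 = $19,640.
That would bring total out-of-pocket to $19,640, past the $15,250 cap. The patient is capped at $15,250 − $0 = $15,250 on this claim.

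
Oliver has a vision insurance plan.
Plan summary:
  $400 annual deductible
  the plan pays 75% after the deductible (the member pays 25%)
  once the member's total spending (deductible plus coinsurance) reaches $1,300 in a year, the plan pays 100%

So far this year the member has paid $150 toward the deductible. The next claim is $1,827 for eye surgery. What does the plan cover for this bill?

Remaining deductible: $400 − $150 = $250.
The remaining $1,577 (= $1,827 − $250) moves to coinsurance.
25% of $1,577 = $394.25 falls to the member.
So the member owes $250 + $394.25 = $644.25 before any cap.
Cumulative spending $150 + $644.25 = $794.25 stays under the $1,300 maximum.
The plan picks up $1,827 − $644.25 = $1,182.75.

$1,182.75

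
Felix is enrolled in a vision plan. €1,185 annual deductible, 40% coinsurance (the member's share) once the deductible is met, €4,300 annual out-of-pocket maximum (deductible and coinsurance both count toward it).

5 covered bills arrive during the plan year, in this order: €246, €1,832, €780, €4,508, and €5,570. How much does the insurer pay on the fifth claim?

€4,927.40

Claim 1 — €246: all of it applies to the deductible. Member owes €246 (running OOP €246). Plan pays €246 − €246 = €0.
Claim 2 — €1,832: €939 to deductible, leaving €893; coinsurance €893 × 40% = €357.20. Member owes €1,296.20 (running OOP €1,542.20). Plan pays €1,832 − €1,296.20 = €535.80.
Claim 3 — €780: deductible met; 40% of €780 = €312. Cost to member: €312. OOP to date €1,854.20. Plan pays €780 − €312 = €468.
Claim 4 — €4,508: 40% coinsurance on €4,508 = €1,803.20. Member pays €1,803.20; OOP now €3,657.40. Insurer: €4,508 − €1,803.20 = €2,704.80.
Claim 5 — €5,570: deductible already satisfied, so member's share is 40% × €5,570 = €2,228. That would push OOP to €5,885.40, over the €4,300 cap, so member pays €4,300 − €3,657.40 = €642.60. Insurer: €5,570 − €642.60 = €4,927.40.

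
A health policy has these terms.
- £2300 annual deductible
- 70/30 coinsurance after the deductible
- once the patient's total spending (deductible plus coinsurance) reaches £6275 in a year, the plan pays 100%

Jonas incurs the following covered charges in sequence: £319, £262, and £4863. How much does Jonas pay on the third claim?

£2662.20

#1 (£319): all of it applies to the deductible. Cost to patient: £319. OOP to date £319.
#2 (£262): fully absorbed by the deductible. Patient pays £262; OOP now £581.
#3 (£4863): deductible takes £1719, £3144 remains; patient's 30% is £943.20. Patient owes £2662.20 (running OOP £3243.20).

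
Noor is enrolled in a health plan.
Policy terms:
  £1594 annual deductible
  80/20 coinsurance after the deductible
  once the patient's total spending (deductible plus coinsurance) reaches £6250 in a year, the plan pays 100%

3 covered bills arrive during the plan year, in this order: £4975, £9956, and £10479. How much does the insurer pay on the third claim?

Claim 1 — £4975: £1594 finishes the deductible; £3381 goes to coinsurance; patient's 20% is £676.20. Patient pays £2270.20; OOP now £2270.20. Plan pays £4975 − £2270.20 = £2704.80.
Claim 2 — £9956: deductible met; 20% of £9956 = £1991.20. Cost to patient: £1991.20. OOP to date £4261.40. Plan pays £9956 − £1991.20 = £7964.80.
Claim 3 — £10479: deductible met; 20% of £10479 = £2095.80. OOP would hit £6357.20 > £6250, so the cap limits the patient to £6250 − £4261.40 = £1988.60. Insurer: £10479 − £1988.60 = £8490.40.

£8490.40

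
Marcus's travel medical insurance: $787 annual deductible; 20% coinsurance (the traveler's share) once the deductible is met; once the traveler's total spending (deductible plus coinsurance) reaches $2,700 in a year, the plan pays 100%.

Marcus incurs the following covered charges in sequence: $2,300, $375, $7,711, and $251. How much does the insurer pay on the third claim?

Claim 1 — $2,300: deductible takes $787, $1,513 remains; traveler's 20% is $302.60. Traveler owes $1,089.60 (running OOP $1,089.60). Insurer: $2,300 − $1,089.60 = $1,210.40.
Claim 2 — $375: deductible met; 20% of $375 = $75. Traveler pays $75; OOP now $1,164.60. Insurer: $375 − $75 = $300.
Claim 3 — $7,711: deductible already satisfied, so traveler's share is 20% × $7,711 = $1,542.20. Adding that to $1,164.60 gives $2,706.80, past the $2,700 cap; traveler pays only $2,700 − $1,164.60 = $1,535.40. Plan pays $7,711 − $1,535.40 = $6,175.60.

$6,175.60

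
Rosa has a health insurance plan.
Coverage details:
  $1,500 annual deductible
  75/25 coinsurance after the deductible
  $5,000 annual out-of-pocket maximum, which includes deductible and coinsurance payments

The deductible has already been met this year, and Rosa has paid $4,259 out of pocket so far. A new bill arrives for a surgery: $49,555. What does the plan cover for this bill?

With the deductible met, the entire $49,555 is subject to coinsurance.
Patient's 25% share of $49,555 is $12,388.75.
Adding $12,388.75 to the $4,259 already spent would give $16,647.75, which exceeds the $5,000 cap; the patient pays just $5,000 − $4,259 = $741.
The plan picks up $49,555 − $741 = $48,814.

$48,814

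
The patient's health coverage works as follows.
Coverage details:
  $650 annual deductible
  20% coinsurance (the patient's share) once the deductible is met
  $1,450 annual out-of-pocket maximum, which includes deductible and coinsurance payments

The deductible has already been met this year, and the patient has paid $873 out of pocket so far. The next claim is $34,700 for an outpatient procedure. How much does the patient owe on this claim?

$577

With the deductible met, the entire $34,700 is subject to coinsurance.
Coinsurance: $34,700 × 20% = $6,940.
Adding $6,940 to the $873 already spent would give $7,813, which exceeds the $1,450 cap; the patient pays just $1,450 − $873 = $577.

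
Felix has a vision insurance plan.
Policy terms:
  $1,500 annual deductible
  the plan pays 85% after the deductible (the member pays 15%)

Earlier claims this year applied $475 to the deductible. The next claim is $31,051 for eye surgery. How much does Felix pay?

Remaining deductible: $1,500 − $475 = $1,025.
After the $1,025 deductible portion, $31,051 − $1,025 = $30,026 is subject to coinsurance.
Coinsurance: $30,026 × 15% = $4,503.90.
So the member owes $1,025 + $4,503.90 = $5,528.90.

$5,528.90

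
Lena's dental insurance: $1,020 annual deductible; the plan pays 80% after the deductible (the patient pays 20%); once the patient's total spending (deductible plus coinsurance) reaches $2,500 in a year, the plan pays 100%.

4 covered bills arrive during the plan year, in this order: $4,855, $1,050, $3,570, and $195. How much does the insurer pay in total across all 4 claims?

Bill 1, $4,855: deductible takes $1,020, $3,835 remains; 20% of $3,835 = $767. Patient pays $1,787; OOP now $1,787. Plan pays $4,855 − $1,787 = $3,068.
Bill 2, $1,050: deductible met; 20% of $1,050 = $210. Patient owes $210 (running OOP $1,997). Insurer: $1,050 − $210 = $840.
Bill 3, $3,570: 20% coinsurance on $3,570 = $714. OOP would hit $2,711 > $2,500, so the cap limits the patient to $2,500 − $1,997 = $503. Plan pays $3,570 − $503 = $3,067.
Bill 4, $195: 20% coinsurance on $195 = $39. That would push OOP to $2,539, over the $2,500 cap, so patient pays $2,500 − $2,500 = $0. Plan pays $195 − $0 = $195.
Insurer total: $3,068 + $840 + $3,067 + $195 = $7,170.

$7,170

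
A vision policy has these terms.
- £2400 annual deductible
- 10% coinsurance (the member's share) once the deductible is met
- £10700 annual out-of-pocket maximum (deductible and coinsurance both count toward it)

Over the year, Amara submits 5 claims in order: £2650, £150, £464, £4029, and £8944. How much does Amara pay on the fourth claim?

£402.90

Claim 1 (£2650): £2400 finishes the deductible; £250 goes to coinsurance; coinsurance £250 × 10% = £25. Member owes £2425 (running OOP £2425).
Claim 2 (£150): 10% coinsurance on £150 = £15. Cost to member: £15. OOP to date £2440.
Claim 3 (£464): deductible met; 10% of £464 = £46.40. Member pays £46.40; OOP now £2486.40.
Claim 4 (£4029): deductible met; 10% of £4029 = £402.90. Cost to member: £402.90. OOP to date £2889.30.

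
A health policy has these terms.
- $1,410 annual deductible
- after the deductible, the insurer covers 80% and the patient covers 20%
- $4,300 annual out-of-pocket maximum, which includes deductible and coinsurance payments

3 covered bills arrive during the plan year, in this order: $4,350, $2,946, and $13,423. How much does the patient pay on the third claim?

Bill 1, $4,350: $1,410 finishes the deductible; $2,940 goes to coinsurance; 20% of $2,940 = $588. Patient pays $1,998; OOP now $1,998.
Bill 2, $2,946: deductible met; 20% of $2,946 = $589.20. Patient owes $589.20 (running OOP $2,587.20).
Bill 3, $13,423: 20% coinsurance on $13,423 = $2,684.60. That would push OOP to $5,271.80, over the $4,300 cap, so patient pays $4,300 − $2,587.20 = $1,712.80.

$1,712.80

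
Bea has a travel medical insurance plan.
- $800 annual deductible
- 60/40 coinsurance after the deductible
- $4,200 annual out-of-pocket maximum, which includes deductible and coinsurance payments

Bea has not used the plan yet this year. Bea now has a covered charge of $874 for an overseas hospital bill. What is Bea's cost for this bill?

$829.60

Nothing has been paid toward the $800 deductible, so the first $800 of this charge is applied there.
That leaves $874 − $800 = $74 for coinsurance.
Traveler's 40% share of $74 is $29.60.
Traveler responsibility before any cap: $800 + $29.60 = $829.60.
Cumulative spending $0 + $829.60 = $829.60 stays under the $4,200 maximum.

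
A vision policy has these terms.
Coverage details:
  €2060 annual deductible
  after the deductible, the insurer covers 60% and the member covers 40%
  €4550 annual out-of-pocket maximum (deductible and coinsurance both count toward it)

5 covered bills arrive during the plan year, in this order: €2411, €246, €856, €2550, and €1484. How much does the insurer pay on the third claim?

Bill 1, €2411: deductible takes €2060, €351 remains; 40% of €351 = €140.40. Member owes €2200.40 (running OOP €2200.40). Plan pays €2411 − €2200.40 = €210.60.
Bill 2, €246: deductible already satisfied, so member's share is 40% × €246 = €98.40. Member pays €98.40; OOP now €2298.80. Insurer: €246 − €98.40 = €147.60.
Bill 3, €856: deductible already satisfied, so member's share is 40% × €856 = €342.40. Member owes €342.40 (running OOP €2641.20). Plan pays €856 − €342.40 = €513.60.

€513.60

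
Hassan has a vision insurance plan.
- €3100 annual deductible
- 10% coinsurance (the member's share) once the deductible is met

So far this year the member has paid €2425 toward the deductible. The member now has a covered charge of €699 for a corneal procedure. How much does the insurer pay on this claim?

€21.60

Deductible still to meet: €3100 − €2425 = €675.
After the €675 deductible portion, €699 − €675 = €24 is subject to coinsurance.
Member's 10% share of €24 is €2.40.
So the member owes €675 + €2.40 = €677.40.
The plan picks up €699 − €677.40 = €21.60.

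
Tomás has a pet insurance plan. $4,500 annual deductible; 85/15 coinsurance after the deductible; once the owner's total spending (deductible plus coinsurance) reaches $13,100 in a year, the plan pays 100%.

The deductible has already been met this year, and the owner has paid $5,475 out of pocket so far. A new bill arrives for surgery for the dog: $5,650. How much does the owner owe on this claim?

$847.50

The deductible is already satisfied, so the full bill goes to coinsurance.
Owner's 15% share of $5,650 is $847.50.
Year-to-date out-of-pocket becomes $5,475 + $847.50 = $6,322.50, still under the $13,100 maximum, so no cap applies.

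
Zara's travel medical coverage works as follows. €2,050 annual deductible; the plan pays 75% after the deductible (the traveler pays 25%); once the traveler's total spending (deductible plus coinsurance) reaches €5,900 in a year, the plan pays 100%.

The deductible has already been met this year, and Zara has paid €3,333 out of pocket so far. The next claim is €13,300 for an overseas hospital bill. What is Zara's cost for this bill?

€2,567

With the deductible met, the entire €13,300 is subject to coinsurance.
25% of €13,300 = €3,325 falls to the traveler.
Adding €3,325 to the €3,333 already spent would give €6,658, which exceeds the €5,900 cap; the traveler pays just €5,900 − €3,333 = €2,567.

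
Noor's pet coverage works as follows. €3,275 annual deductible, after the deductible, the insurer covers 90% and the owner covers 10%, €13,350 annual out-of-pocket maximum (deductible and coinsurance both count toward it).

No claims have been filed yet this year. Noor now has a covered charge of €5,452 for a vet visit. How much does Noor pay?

Deductible not yet touched, so the first €3,275 of the bill goes to the deductible.
That leaves €5,452 − €3,275 = €2,177 for coinsurance.
Owner's 10% share of €2,177 is €217.70.
So the owner owes €3,275 + €217.70 = €3,492.70 before any cap.
Year-to-date out-of-pocket becomes €0 + €3,492.70 = €3,492.70, still under the €13,350 maximum, so no cap applies.

€3,492.70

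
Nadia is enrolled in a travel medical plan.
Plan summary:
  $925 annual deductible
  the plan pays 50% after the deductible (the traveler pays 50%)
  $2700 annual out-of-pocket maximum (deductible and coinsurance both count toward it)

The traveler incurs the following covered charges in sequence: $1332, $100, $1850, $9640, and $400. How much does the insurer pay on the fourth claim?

Bill 1, $1332: $925 finishes the deductible; $407 goes to coinsurance; 50% of $407 = $203.50. Traveler pays $1128.50; OOP now $1128.50. Insurer: $1332 − $1128.50 = $203.50.
Bill 2, $100: deductible already satisfied, so traveler's share is 50% × $100 = $50. Traveler owes $50 (running OOP $1178.50). Plan pays $100 − $50 = $50.
Bill 3, $1850: deductible met; 50% of $1850 = $925. Traveler owes $925 (running OOP $2103.50). Insurer: $1850 − $925 = $925.
Bill 4, $9640: 50% coinsurance on $9640 = $4820. OOP would hit $6923.50 > $2700, so the cap limits the traveler to $2700 − $2103.50 = $596.50. Insurer: $9640 − $596.50 = $9043.50.

$9043.50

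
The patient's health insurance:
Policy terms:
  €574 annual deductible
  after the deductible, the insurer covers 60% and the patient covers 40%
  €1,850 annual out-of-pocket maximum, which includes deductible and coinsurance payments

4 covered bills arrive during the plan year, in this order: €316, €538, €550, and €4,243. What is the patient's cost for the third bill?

€220

Bill 1, €316: entire amount goes to the deductible. Cost to patient: €316. OOP to date €316.
Bill 2, €538: deductible takes €258, €280 remains; patient's 40% is €112. Cost to patient: €370. OOP to date €686.
Bill 3, €550: 40% coinsurance on €550 = €220. Patient owes €220 (running OOP €906).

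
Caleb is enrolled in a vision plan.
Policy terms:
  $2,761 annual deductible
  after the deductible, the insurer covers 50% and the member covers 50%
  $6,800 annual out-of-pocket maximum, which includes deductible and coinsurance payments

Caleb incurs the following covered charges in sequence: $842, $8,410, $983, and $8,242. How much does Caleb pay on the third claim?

#1 ($842): fully absorbed by the deductible. Member owes $842 (running OOP $842).
#2 ($8,410): $1,919 to deductible, leaving $6,491; member's 50% is $3,245.50. Member pays $5,164.50; OOP now $6,006.50.
#3 ($983): deductible already satisfied, so member's share is 50% × $983 = $491.50. Member pays $491.50; OOP now $6,498.

$491.50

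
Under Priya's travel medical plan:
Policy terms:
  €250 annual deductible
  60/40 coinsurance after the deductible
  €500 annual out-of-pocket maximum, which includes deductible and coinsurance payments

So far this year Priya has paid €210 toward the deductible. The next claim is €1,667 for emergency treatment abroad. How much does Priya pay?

€290

Deductible still to meet: €250 − €210 = €40.
After the €40 deductible portion, €1,667 − €40 = €1,627 is subject to coinsurance.
Traveler's 40% share of €1,627 is €650.80.
Traveler responsibility before any cap: €40 + €650.80 = €690.80.
Adding €690.80 to the €210 already spent would give €900.80, which exceeds the €500 cap; the traveler pays just €500 − €210 = €290.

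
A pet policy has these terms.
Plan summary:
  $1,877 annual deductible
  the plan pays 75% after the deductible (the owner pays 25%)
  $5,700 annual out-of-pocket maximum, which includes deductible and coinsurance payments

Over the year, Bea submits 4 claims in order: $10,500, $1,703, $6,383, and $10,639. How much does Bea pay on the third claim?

$1,241.50

Claim 1 ($10,500): deductible takes $1,877, $8,623 remains; owner's 25% is $2,155.75. Owner pays $4,032.75; OOP now $4,032.75.
Claim 2 ($1,703): 25% coinsurance on $1,703 = $425.75. Owner pays $425.75; OOP now $4,458.50.
Claim 3 ($6,383): deductible met; 25% of $6,383 = $1,595.75. That would push OOP to $6,054.25, over the $5,700 cap, so owner pays $5,700 − $4,458.50 = $1,241.50.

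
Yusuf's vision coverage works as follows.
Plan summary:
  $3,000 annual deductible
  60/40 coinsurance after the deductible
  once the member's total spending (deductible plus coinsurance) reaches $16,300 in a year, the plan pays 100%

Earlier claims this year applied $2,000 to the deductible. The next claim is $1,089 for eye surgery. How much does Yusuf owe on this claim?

Remaining deductible: $3,000 − $2,000 = $1,000.
After the $1,000 deductible portion, $1,089 − $1,000 = $89 is subject to coinsurance.
Member's 40% share of $89 is $35.60.
Member responsibility before any cap: $1,000 + $35.60 = $1,035.60.
Year-to-date out-of-pocket becomes $2,000 + $1,035.60 = $3,035.60, still under the $16,300 maximum, so no cap applies.

$1,035.60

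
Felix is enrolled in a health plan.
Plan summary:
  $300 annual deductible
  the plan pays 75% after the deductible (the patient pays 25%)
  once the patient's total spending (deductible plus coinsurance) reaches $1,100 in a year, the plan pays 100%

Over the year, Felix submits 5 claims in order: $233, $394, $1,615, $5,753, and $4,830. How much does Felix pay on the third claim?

$403.75

Claim 1 ($233): all of it applies to the deductible. Patient pays $233; OOP now $233.
Claim 2 ($394): $67 to deductible, leaving $327; 25% of $327 = $81.75. Patient pays $148.75; OOP now $381.75.
Claim 3 ($1,615): deductible met; 25% of $1,615 = $403.75. Patient owes $403.75 (running OOP $785.50).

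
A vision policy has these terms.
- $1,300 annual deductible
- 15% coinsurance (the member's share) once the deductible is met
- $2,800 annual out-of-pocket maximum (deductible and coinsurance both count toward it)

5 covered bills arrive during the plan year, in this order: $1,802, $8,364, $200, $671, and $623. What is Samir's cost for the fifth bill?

$39.45

Claim 1 — $1,802: $1,300 finishes the deductible; $502 goes to coinsurance; 15% of $502 = $75.30. Member pays $1,375.30; OOP now $1,375.30.
Claim 2 — $8,364: 15% coinsurance on $8,364 = $1,254.60. Cost to member: $1,254.60. OOP to date $2,629.90.
Claim 3 — $200: deductible already satisfied, so member's share is 15% × $200 = $30. Cost to member: $30. OOP to date $2,659.90.
Claim 4 — $671: 15% coinsurance on $671 = $100.65. Member pays $100.65; OOP now $2,760.55.
Claim 5 — $623: deductible met; 15% of $623 = $93.45. Adding that to $2,760.55 gives $2,854, past the $2,800 cap; member pays only $2,800 − $2,760.55 = $39.45.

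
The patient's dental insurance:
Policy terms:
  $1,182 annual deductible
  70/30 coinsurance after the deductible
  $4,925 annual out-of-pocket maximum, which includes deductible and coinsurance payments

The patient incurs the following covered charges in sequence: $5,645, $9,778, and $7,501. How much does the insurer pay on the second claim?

#1 ($5,645): $1,182 to deductible, leaving $4,463; 30% of $4,463 = $1,338.90. Patient owes $2,520.90 (running OOP $2,520.90). Plan pays $5,645 − $2,520.90 = $3,124.10.
#2 ($9,778): 30% coinsurance on $9,778 = $2,933.40. That would push OOP to $5,454.30, over the $4,925 cap, so patient pays $4,925 − $2,520.90 = $2,404.10. Insurer: $9,778 − $2,404.10 = $7,373.90.

$7,373.90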